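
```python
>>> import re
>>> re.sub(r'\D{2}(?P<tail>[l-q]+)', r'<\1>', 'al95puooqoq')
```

This matches exactly 2 of a non-digit; then one or more of a character in [l-q] (captured as 'tail').
Matches: at [4:11] → 'puooqoq'.
`\1` in the replacement pulls in group 1's text for each match.

'al95<ooqoq>'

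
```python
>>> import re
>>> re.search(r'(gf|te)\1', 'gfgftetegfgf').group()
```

'gfgf'

`\1` has to match the exact text group 1 already captured.
`re.search` tries every starting position until one works.
The match spans [0:4] → 'gfgf'.
Captured: group 1 = 'gf'.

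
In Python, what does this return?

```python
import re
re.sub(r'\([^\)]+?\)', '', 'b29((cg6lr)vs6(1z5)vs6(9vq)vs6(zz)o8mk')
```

'b29vs6vs6vs6o8mk'

Every occurrence is swapped for ''.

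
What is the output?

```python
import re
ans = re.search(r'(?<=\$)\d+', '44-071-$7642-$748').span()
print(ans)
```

(8, 12)

Because the assertion is zero-width, the text it checks is not consumed and won't appear in the result.
Unlike `match`, `search` isn't anchored — it looks for the pattern anywhere in the string.
The match spans [8:12] → '7642'.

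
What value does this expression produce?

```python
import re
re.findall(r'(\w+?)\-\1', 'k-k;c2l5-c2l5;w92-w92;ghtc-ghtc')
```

The backreference `\1` re-matches whatever the first group consumed, character for character.
With a single group, `findall` returns only what that group captured — 4 items.

['k', 'c2l5', 'w92', 'ghtc']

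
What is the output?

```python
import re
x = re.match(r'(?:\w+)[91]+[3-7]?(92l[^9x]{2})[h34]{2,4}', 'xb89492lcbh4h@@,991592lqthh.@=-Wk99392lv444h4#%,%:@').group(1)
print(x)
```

The match spans [0:13] → 'xb89492lcbh4h'.
Captured: group 1 = '92lcb'.

92lcb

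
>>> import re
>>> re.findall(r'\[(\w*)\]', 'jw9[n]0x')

['n']

With a single group, `findall` returns only what that group captured — 1 item.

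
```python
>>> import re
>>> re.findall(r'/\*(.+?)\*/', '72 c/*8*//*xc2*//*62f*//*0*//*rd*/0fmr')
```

A non-greedy quantifier consumes as few characters as it can — just enough that the remainder of the pattern still matches from where it stops; whatever follows it matches normally.
With a single group, `findall` returns only what that group captured — 5 items.

['8', 'xc2', '62f', '0', 'rd']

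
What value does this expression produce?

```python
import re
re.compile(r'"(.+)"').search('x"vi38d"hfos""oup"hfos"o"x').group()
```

The match spans [1:25] → '"vi38d"hfos""oup"hfos"o"'.

'"vi38d"hfos""oup"hfos"o"'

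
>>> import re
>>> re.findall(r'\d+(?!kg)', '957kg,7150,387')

['95', '7150', '387']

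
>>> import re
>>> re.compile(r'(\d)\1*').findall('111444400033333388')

After group 1 captures some text, `\1` only succeeds where that same text appears again.
Matches: at [0:3] match '111', group 1 = '1'; at [3:7] match '4444', group 1 = '4'; at [7:10] match '000', group 1 = '0'; at [10:16] match '333333', group 1 = '3'; at [16:18] match '88', group 1 = '8'.
Because there's exactly one group, `findall` drops the full match and keeps group 1 from each hit.

['1', '4', '0', '3', '8']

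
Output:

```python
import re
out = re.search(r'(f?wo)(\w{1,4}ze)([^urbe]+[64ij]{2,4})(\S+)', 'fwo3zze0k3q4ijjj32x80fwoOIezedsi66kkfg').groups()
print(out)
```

('fwo', '3zze', '0k3q4ijjj', '32x80fwoOIezedsi66kkfg')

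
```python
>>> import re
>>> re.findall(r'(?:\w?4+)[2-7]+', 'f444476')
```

['f444476']

`findall` yields the raw match text (1 of them) because the pattern has no groups.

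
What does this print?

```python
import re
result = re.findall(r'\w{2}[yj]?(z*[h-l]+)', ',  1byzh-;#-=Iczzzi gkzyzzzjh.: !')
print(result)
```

['zh', 'zzzi', 'zzzjh']

Pattern: exactly 2 of a word character, then optionally one of [yj]; then zero or more of a literal 'z', then one or more of a character in [h-l] (captured).
Walking the string: at [3:8] match '1byzh', group 1 = 'zh'; at [13:19] match 'Iczzzi', group 1 = 'zzzi'; at [21:29] match 'kzyzzzjh', group 1 = 'zzzjh'.
`findall` collects group 1 from each match (3 total).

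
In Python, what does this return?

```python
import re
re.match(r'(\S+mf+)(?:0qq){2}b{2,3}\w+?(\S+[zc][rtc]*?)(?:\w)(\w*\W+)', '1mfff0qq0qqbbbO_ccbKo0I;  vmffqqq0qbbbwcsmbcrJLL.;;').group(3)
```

The match spans [0:26] → '1mfff0qq0qqbbbO_ccbKo0I;  '.
Captured: group 1 = '1mfff', group 2 = '_cc', group 3 = 'Ko0I;  '.

'Ko0I;  '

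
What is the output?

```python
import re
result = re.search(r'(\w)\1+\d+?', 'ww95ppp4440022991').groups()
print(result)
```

After group 1 captures some text, `\1` only succeeds where that same text appears again.
`re.search` tries every starting position until one works.
The match spans [0:3] → 'ww9'.
Captured: group 1 = 'w'.

('w',)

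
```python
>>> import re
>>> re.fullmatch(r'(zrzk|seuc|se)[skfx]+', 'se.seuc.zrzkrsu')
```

None

`fullmatch` succeeds only if the pattern covers the string from start to end.
Here the pattern can't cover the whole string, so the call returns None.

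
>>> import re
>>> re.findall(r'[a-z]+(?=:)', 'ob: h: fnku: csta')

['ob', 'h', 'fnku']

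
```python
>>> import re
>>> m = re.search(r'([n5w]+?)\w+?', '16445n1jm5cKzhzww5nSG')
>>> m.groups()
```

('5',)

Pattern: one or more of one of [n5w] (lazy) (captured); then one or more of a word character (lazy).
A non-greedy quantifier consumes as few characters as it can — just enough that the remainder of the pattern still matches from where it stops; whatever follows it matches normally.
`re.search` scans for the first position where the pattern succeeds.
The match spans [4:6] → '5n'.
Captured: group 1 = '5'.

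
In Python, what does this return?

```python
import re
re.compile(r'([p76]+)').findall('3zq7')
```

['7']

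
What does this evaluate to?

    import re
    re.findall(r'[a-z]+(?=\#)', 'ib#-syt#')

The positive lookaround only admits positions where the adjacent text matches; those characters stay outside the span.
Scanning left to right: at [0:2] → 'ib'; at [4:7] → 'syt'.
No capturing groups, so `findall` returns the 2 full match strings.

['ib', 'syt']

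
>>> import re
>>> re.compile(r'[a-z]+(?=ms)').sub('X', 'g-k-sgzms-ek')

The lookaround is zero-width — it requires the adjacent text to match without consuming it, so the asserted text isn't part of the match.
Matches: at [4:7] → 'sgz'.
`sub` substitutes 'X' at each match site.

'g-k-Xms-ek'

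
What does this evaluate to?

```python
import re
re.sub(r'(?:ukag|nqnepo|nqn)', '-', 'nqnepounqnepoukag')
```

'-u--'

The regex engine tests alternatives in the order written; an earlier branch that matches wins even if a later one would match more.
Matches: at [0:6] → 'nqnepo'; at [7:13] → 'nqnepo'; at [13:17] → 'ukag'.
Every occurrence is swapped for '-'.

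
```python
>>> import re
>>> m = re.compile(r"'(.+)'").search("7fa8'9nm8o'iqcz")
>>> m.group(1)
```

'9nm8o'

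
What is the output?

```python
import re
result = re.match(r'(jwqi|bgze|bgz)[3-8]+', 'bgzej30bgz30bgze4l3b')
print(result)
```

None

With `match`, the pattern is implicitly anchored at the beginning.
Here position 0 doesn't satisfy it, so the call returns None.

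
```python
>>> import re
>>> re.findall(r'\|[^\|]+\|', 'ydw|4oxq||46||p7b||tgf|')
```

Walking the string: at [3:9] → '|4oxq|'; at [9:13] → '|46|'; at [13:18] → '|p7b|'; at [18:23] → '|tgf|'.
No capturing groups, so `findall` returns the 4 full match strings.

['|4oxq|', '|46|', '|p7b|', '|tgf|']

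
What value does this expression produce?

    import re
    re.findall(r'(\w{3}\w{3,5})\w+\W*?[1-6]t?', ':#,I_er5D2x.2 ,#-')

['I_er5D2']

`findall` collects group 1 from the one match (1 total).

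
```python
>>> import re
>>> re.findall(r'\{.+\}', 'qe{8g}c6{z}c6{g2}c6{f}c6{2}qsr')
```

No capturing groups, so `findall` returns the 1 full match string.

['{8g}c6{z}c6{g2}c6{f}c6{2}']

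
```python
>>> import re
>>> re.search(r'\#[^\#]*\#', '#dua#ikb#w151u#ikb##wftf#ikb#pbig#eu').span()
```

The match spans [0:5] → '#dua#'.

(0, 5)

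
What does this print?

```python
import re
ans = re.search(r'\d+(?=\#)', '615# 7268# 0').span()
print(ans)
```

(0, 3)

The `(?=…)`/`(?<=…)` assertion just peeks at neighbouring text; it doesn't advance the match position.
The match spans [0:3] → '615'.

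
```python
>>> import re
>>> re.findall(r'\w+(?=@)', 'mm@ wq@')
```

['mm', 'wq']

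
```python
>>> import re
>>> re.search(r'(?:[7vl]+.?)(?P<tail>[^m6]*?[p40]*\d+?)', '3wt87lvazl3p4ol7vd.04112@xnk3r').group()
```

A non-greedy quantifier consumes as few characters as it can — just enough that the remainder of the pattern still matches from where it stops; whatever follows it matches normally.
The match spans [4:11] → '7lvazl3'.

'7lvazl3'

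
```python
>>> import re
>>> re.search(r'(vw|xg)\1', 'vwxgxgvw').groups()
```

('xg',)

The match spans [2:6] → 'xgxg'.
Captured: group 1 = 'xg'.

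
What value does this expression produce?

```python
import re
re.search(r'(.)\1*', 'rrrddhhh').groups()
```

('r',)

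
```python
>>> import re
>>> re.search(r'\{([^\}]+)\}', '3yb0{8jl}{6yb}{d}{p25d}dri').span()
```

(4, 9)

`search` walks the string left to right and returns the first match it finds.
The match spans [4:9] → '{8jl}'.
Captured: group 1 = '8jl'.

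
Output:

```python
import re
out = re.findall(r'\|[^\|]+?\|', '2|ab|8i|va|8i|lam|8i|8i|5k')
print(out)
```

Scanning left to right: at [1:5] → '|ab|'; at [7:11] → '|va|'; at [13:18] → '|lam|'; at [20:24] → '|8i|'.
`findall` yields the raw match text (4 of them) because the pattern has no groups.

['|ab|', '|va|', '|lam|', '|8i|']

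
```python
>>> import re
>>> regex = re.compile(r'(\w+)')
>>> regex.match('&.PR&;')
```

None

This matches one or more of a word character (captured).
`re.match` only tries the pattern at the start of the string.
Here the pattern fails at index 0, so the call returns None.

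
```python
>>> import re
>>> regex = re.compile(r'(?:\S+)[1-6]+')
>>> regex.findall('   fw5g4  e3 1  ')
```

This matches one or more of a non-whitespace character (non-capturing group); then one or more of a character in [1-6].
`findall` yields the raw match text (2 of them) because the pattern has no groups.

['fw5g4', 'e3']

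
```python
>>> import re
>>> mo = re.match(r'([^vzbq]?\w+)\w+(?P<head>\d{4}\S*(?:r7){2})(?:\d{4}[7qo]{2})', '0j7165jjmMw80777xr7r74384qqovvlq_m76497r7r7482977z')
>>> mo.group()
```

`re.match` only tries the pattern at the start of the string.
The match spans [0:49] → '0j7165jjmMw80777xr7r74384qqovvlq_m76497r7r7482977'.

'0j7165jjmMw80777xr7r74384qqovvlq_m76497r7r7482977'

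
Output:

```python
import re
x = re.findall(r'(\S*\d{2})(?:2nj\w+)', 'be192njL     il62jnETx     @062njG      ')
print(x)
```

['be19', '@06']

The pattern matches zero or more of a non-whitespace character, then exactly 2 of a digit (captured); then the literal '2nj', then one or more of a word character (non-capturing group).
Matches: at [0:8] match 'be192njL', group 1 = 'be19'; at [27:34] match '@062njG', group 1 = '@06'.
With a single group, `findall` returns only what that group captured — 2 items.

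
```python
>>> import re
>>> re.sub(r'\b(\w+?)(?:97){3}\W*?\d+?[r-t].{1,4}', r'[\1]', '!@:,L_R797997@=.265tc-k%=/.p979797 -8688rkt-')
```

Pattern: a word boundary (`\b`, zero-width); then one or more of a word character (lazy) (captured); then the literal '97' repeated 3 times, then zero or more of a non-word character (lazy); then one or more of a digit (lazy), then a character in [r-t], then 1 to 4 of any character.
Matches: at [27:44] → 'p979797 -8688rkt-'.
`\1` in the replacement pulls in group 1's text for each match.

'!@:,L_R797997@=.265tc-k%=/.[p]'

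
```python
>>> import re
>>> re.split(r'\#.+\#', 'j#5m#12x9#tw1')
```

['j', 'tw1']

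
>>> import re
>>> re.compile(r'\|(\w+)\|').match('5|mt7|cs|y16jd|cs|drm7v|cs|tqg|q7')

None

`re.match` only tries the pattern at the start of the string.
Here position 0 doesn't satisfy it, so the call returns None.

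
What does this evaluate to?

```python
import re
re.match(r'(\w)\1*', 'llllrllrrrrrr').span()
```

(0, 4)

After group 1 captures some text, `\1` only succeeds where that same text appears again.
`re.match` only tries the pattern at the start of the string.
The match spans [0:4] → 'llll'.
Captured: group 1 = 'l'.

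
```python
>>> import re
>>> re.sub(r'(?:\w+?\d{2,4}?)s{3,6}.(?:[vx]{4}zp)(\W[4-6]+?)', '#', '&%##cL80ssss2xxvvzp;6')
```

The pattern matches one or more of a word character (lazy), then 2 to 4 of a digit (lazy) (non-capturing group); then 3 to 6 of the literal 's', then any character; then exactly 4 of one of [vx], then the literal 'zp' (non-capturing group); then a non-word character, then one or more of a character in [4-6] (lazy) (captured).
Every occurrence is swapped for '#'.

'&%###'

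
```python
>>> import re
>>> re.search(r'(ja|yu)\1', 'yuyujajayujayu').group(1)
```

`\1` is not a pattern — it's the concrete string captured by group 1, re-applied verbatim.
`re.search` scans for the first position where the pattern succeeds.
The match spans [0:4] → 'yuyu'.
Captured: group 1 = 'yu'.

'yu'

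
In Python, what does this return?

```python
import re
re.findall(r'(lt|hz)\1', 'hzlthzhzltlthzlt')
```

The backreference `\1` re-matches whatever the first group consumed, character for character.
`findall` collects group 1 from each match (2 total).

['hz', 'lt']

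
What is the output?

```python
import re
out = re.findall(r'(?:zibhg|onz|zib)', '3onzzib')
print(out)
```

With no groups in the pattern, `findall` gives back each whole match — 2 here.

['onz', 'zib']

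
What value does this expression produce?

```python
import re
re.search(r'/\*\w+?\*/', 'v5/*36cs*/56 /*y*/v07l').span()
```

The match spans [2:10] → '/*36cs*/'.

(2, 10)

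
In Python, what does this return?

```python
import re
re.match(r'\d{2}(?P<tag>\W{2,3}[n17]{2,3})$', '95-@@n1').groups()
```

('-@@n1',)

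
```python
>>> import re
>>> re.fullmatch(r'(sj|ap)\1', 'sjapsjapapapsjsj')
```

None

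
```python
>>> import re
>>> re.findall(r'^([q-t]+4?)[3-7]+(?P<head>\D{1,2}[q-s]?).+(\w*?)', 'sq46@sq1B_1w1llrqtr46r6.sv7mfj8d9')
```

[('sq4', '@sq', '')]

3 groups means the one result is a tuple of 3 captured strings — 1 here.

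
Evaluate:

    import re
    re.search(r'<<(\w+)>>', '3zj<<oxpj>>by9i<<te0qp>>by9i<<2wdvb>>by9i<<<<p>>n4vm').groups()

('oxpj',)

Unlike `match`, `search` isn't anchored — it looks for the pattern anywhere in the string.
The match spans [3:11] → '<<oxpj>>'.
Captured: group 1 = 'oxpj'.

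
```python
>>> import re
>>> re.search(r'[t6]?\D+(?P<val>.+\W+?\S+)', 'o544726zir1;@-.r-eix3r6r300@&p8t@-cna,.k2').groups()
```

('544726zir1;@-.r-eix3r6r300@&p8t@-cna,.k2',)

The pattern matches optionally one of [t6]; then one or more of a non-digit; then one or more of any character, then one or more of a non-word character (lazy), then one or more of a non-whitespace character (captured as 'val').
`re.search` tries every starting position until one works.
The match spans [0:41] → 'o544726zir1;@-.r-eix3r6r300@&p8t@-cna,.k2'.
Captured: group 1 = '544726zir1;@-.r-eix3r6r300@&p8t@-cna,.k2'.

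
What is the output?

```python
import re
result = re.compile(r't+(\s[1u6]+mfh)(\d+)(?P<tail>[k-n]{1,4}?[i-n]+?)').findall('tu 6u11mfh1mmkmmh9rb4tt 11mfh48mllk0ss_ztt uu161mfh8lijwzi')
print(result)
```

[(' 11mfh', '48', 'ml'), (' uu161mfh', '8', 'li')]

The pattern matches one or more of a literal 't'; then whitespace, then one or more of one of [1u6], then the literal 'mfh' (captured); then one or more of a digit (captured); then 1 to 4 of a character in [k-n] (lazy), then one or more of a character in [i-n] (lazy) (captured as 'tail').
Matches: at [21:33] match 'tt 11mfh48ml', groups = (' 11mfh', '48', 'ml'); at [40:54] match 'tt uu161mfh8li', groups = (' uu161mfh', '8', 'li').
3 groups means each result is a tuple of 3 captured strings — 2 here.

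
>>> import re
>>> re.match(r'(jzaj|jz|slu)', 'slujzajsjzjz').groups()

`re.match` only tries the pattern at the start of the string.
The match spans [0:3] → 'slu'.
Captured: group 1 = 'slu'.

('slu',)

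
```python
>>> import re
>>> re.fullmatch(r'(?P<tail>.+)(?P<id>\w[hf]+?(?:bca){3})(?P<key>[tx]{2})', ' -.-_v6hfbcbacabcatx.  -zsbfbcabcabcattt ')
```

This matches one or more of any character (captured as 'tail'); then a word character, then one or more of one of [hf] (lazy), then the literal 'bca' repeated 3 times (captured as 'id'); then exactly 2 of one of [tx] (captured as 'key').
For `fullmatch`, every character of the input must be accounted for by the pattern.
Here the pattern can't cover the whole string, so the call returns None.

None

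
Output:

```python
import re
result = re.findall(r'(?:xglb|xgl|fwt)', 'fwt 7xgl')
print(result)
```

['fwt', 'xgl']

Walking the string: at [0:3] → 'fwt'; at [5:8] → 'xgl'.
With no groups in the pattern, `findall` gives back each whole match — 2 here.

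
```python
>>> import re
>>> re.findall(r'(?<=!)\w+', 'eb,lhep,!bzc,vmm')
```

['bzc']

The lookaround is zero-width — it requires the adjacent text to match without consuming it, so the asserted text isn't part of the match.
Matches: at [9:12] → 'bzc'.
`findall` yields the raw match text (1 of them) because the pattern has no groups.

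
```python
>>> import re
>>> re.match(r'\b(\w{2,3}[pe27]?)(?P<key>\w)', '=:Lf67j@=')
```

Pattern: a word boundary (`\b`, zero-width); then 2 to 3 of a word character, then optionally one of [pe27] (captured); then a word character (captured as 'key').
With `match`, the pattern is implicitly anchored at the beginning.
Here the pattern fails at index 0, so the call returns None.

None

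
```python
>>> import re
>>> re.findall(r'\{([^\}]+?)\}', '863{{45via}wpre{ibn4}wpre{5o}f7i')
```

['{45via', 'ibn4', '5o']

One capturing group, so `findall` returns just the captured substring from each match — 3 in all.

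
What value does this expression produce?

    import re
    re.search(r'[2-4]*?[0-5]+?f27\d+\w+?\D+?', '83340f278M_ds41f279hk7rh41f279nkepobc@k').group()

The pattern matches zero or more of a character in [2-4] (lazy), then one or more of a character in [0-5] (lazy); then the literal 'f27', then one or more of a digit; then one or more of a word character (lazy), then one or more of a non-digit (lazy).
The match spans [1:11] → '3340f278M_'.

'3340f278M_'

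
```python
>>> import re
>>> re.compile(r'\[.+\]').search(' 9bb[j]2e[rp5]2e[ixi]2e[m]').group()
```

'[j]2e[rp5]2e[ixi]2e[m]'

The match spans [4:26] → '[j]2e[rp5]2e[ixi]2e[m]'.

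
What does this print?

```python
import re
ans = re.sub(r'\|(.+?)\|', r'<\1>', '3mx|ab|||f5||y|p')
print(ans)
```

Each match is replaced using the text its own group 1 captured.

3mx<ab><|f5><y>p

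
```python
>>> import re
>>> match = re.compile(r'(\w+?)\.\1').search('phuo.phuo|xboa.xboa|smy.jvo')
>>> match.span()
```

(0, 9)

`\1` has to match the exact text group 1 already captured.
Unlike `match`, `search` isn't anchored — it looks for the pattern anywhere in the string.
The match spans [0:9] → 'phuo.phuo'.
Captured: group 1 = 'phuo'.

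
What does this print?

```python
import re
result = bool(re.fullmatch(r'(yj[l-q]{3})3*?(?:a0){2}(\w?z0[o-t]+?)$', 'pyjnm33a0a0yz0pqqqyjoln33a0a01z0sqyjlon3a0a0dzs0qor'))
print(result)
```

`re.fullmatch` requires the pattern to consume the entire string.
Here there's no way to consume every character, so the call returns None, and `bool(None)` is False.

False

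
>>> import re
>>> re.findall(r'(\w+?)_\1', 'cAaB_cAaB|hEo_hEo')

The backreference `\1` re-matches whatever the first group consumed, character for character.
`findall` collects group 1 from each match (2 total).

['cAaB', 'hEo']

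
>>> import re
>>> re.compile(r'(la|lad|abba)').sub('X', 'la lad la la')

Alternation tries branches left to right and keeps the first one that lets the overall match succeed at that position.
Every occurrence is swapped for 'X'.

'X Xd X X'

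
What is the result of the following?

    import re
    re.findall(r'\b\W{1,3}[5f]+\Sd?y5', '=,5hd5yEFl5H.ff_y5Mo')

This matches a word boundary (`\b`, zero-width); then 1 to 3 of a non-word character, then one or more of one of [5f], then a non-whitespace character; then optionally the literal 'd', then the literal 'y5'.
Matches: at [12:18] → '.ff_y5'.
No capturing groups, so `findall` returns the 1 full match string.

['.ff_y5']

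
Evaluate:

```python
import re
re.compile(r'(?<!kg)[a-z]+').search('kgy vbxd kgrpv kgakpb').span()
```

The negative lookahead/lookbehind blocks any match where the forbidden context is present.
`search` walks the string left to right and returns the first match it finds.
The match spans [0:3] → 'kgy'.

(0, 3)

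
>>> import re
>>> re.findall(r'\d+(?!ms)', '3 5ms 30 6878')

['3', '30', '6878']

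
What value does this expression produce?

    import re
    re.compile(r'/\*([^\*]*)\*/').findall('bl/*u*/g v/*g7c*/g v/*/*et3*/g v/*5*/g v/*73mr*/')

['u', 'g7c', 'et3', '5', '73mr']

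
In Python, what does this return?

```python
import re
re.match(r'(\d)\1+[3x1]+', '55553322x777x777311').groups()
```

`\1` is not a pattern — it's the concrete string captured by group 1, re-applied verbatim.
`match` is anchored at position 0; if the pattern doesn't fit there, it returns None.
The match spans [0:6] → '555533'.
Captured: group 1 = '5'.

('5',)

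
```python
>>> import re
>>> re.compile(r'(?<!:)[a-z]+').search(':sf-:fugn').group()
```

'f'

`(?!…)`/`(?<!…)` only lets a position through if the neighbouring text does NOT match; no characters are consumed.
`search` walks the string left to right and returns the first match it finds.
The match spans [2:3] → 'f'.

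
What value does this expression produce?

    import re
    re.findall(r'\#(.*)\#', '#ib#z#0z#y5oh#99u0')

['ib#z#0z#y5oh']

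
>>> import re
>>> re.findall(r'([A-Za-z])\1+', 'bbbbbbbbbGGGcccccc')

A backreference is literal: `\1` must see the identical characters the first group matched.
Matches: at [0:9] match 'bbbbbbbbb', group 1 = 'b'; at [9:12] match 'GGG', group 1 = 'G'; at [12:18] match 'cccccc', group 1 = 'c'.
`findall` collects group 1 from each match (3 total).

['b', 'G', 'c']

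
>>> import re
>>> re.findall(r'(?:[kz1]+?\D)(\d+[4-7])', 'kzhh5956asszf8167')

['8167']

The pattern matches one or more of one of [kz1] (lazy), then a non-digit (non-capturing group); then one or more of a digit, then a character in [4-7] (captured).
Walking the string: at [11:17] match 'zf8167', group 1 = '8167'.
`findall` collects group 1 from the one match (1 total).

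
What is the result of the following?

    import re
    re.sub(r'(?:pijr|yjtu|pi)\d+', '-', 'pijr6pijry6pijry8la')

Each match is replaced by '-'.

'-pijry6pijry8la'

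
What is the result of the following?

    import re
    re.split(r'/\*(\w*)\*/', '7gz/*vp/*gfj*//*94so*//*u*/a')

['7gz/*vp', 'gfj', '', '94so', '', 'u', 'a']

Because the pattern has a capturing group, `split` also inserts each captured text between the pieces.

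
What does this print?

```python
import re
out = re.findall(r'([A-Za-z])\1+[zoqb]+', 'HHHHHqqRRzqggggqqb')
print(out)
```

The backreference `\1` re-matches whatever the first group consumed, character for character.
`findall` collects group 1 from each match (3 total).

['H', 'R', 'g']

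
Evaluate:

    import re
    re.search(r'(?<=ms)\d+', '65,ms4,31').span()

The lookaround is zero-width — it requires the adjacent text to match without consuming it, so the asserted text isn't part of the match.
Unlike `match`, `search` isn't anchored — it looks for the pattern anywhere in the string.
The match spans [5:6] → '4'.

(5, 6)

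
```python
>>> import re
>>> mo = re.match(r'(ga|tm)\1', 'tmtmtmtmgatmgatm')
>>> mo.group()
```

'tmtm'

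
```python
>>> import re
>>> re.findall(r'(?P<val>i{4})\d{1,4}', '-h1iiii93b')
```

['iiii']

This matches exactly 4 of a literal 'i' (captured as 'val'); then 1 to 4 of a digit.
Walking the string: at [3:9] match 'iiii93', group 1 = 'iiii'.
With a single group, `findall` returns only what that group captured — 1 item.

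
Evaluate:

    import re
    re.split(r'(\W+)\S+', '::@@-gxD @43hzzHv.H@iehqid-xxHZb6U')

This matches one or more of a non-word character (captured); then one or more of a non-whitespace character.
Matches to split on: at [0:8] → '::@@-gxD'; at [8:34] → ' @43hzzHv.H@iehqid-xxHZb6U'.
With a capturing group present, the delimiter's captured portion is kept in the result list.

['', '::@@-', '', ' @', '']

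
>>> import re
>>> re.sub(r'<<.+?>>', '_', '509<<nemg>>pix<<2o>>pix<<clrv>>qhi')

A `+?`/`*?`/`{m,n}?` starts at its minimum and grows only as far as needed for what follows to match.
`sub` substitutes '_' at each match site.

'509_pix_pix_qhi'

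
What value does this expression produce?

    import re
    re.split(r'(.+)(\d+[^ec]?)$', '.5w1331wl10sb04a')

This matches one or more of any character (captured); then one or more of a digit, then optionally any character except [ec] (captured); then anchored at the end.
The group in the pattern means `split` returns the separators' captures alongside the pieces.

['', '.5w1331wl10sb0', '4a', '']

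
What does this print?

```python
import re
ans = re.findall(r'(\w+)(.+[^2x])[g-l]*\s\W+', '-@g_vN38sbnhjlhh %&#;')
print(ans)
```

[('g_vN38sbnhjl', 'hh')]

The pattern matches one or more of a word character (captured); then one or more of any character, then any character except [2x] (captured); then zero or more of a character in [g-l], then whitespace, then one or more of a non-word character.
Walking the string: at [2:21] match 'g_vN38sbnhjlhh %&#;', groups = ('g_vN38sbnhjl', 'hh').
Multiple groups make `findall` return tuples — one 2-tuple for the one match.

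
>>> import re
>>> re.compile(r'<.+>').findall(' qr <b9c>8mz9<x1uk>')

['<b9c>8mz9<x1uk>']

Scanning left to right: at [4:19] → '<b9c>8mz9<x1uk>'.
With no groups in the pattern, `findall` gives back each whole match — 1 here.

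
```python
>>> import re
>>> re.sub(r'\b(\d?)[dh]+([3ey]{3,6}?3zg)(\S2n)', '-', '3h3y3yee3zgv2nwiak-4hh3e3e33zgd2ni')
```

The pattern matches a word boundary (`\b`, zero-width); then optionally a digit (captured); then one or more of one of [dh]; then 3 to 6 of one of [3ey] (lazy), then the literal '3zg' (captured); then a non-whitespace character, then the literal '2n' (captured).
Each match is replaced by '-'.

'-wiak--i'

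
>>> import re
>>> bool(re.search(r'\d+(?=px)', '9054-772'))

Because the assertion is zero-width, the text it checks is not consumed and won't appear in the result.
`re.search` tries every starting position until one works.
Here nothing in the string fits, so the call returns None, and `bool(None)` is False.

False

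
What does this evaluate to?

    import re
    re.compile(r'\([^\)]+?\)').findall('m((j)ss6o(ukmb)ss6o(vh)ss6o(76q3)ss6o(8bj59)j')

Walking the string: at [1:5] → '((j)'; at [9:15] → '(ukmb)'; at [19:23] → '(vh)'; at [27:33] → '(76q3)'; at [37:44] → '(8bj59)'.
`findall` yields the raw match text (5 of them) because the pattern has no groups.

['((j)', '(ukmb)', '(vh)', '(76q3)', '(8bj59)']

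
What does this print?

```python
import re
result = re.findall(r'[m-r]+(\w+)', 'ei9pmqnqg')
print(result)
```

Pattern: one or more of a character in [m-r]; then one or more of a word character (captured).
`findall` collects group 1 from the one match (1 total).

['g']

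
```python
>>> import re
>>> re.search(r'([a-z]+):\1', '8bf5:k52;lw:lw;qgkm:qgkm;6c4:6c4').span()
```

The backreference `\1` re-matches whatever the first group consumed, character for character.
`search` walks the string left to right and returns the first match it finds.
The match spans [9:14] → 'lw:lw'.
Captured: group 1 = 'lw'.

(9, 14)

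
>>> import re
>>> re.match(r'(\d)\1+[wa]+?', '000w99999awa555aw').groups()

('0',)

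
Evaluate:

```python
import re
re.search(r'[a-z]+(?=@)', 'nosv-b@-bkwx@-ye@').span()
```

(5, 6)

Lookahead/lookbehind check context without consuming it, so the matched span excludes the asserted characters.
The match spans [5:6] → 'b'.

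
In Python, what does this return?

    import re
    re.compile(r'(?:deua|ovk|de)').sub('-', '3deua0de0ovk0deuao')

'3-0-0-0-o'

The regex engine tests alternatives in the order written; an earlier branch that matches wins even if a later one would match more.
Every occurrence is swapped for '-'.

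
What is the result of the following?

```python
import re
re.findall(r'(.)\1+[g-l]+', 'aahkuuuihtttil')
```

['a', 'u', 't']

`\1` is not a pattern — it's the concrete string captured by group 1, re-applied verbatim.
`findall` collects group 1 from each match (3 total).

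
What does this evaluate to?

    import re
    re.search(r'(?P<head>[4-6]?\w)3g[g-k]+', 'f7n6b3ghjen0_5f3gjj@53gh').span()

The pattern matches optionally a character in [4-6], then a word character (captured as 'head'); then the literal '3g', then one or more of a character in [g-k].
The match spans [3:9] → '6b3ghj'.

(3, 9)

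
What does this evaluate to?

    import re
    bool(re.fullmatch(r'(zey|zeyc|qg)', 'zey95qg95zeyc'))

False

`re.fullmatch` requires the pattern to consume the entire string.
Here the pattern can't cover the whole string, so the call returns None, and `bool(None)` is False.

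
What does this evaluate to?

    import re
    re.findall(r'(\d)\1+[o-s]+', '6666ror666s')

`\1` is not a pattern — it's the concrete string captured by group 1, re-applied verbatim.
`findall` collects group 1 from each match (2 total).

['6', '6']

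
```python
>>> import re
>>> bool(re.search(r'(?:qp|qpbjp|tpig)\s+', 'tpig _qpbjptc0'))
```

`re.search` tries every starting position until one works.
The match spans [0:5] → 'tpig '.

True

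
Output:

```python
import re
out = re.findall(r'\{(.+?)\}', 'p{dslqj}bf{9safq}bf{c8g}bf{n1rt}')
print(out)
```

Because the quantifier is non-greedy, it stops expanding at the earliest point where the rest of the pattern can succeed.
Walking the string: at [1:8] match '{dslqj}', group 1 = 'dslqj'; at [10:17] match '{9safq}', group 1 = '9safq'; at [19:24] match '{c8g}', group 1 = 'c8g'; at [26:32] match '{n1rt}', group 1 = 'n1rt'.
One capturing group, so `findall` returns just the captured substring from each match — 4 in all.

['dslqj', '9safq', 'c8g', 'n1rt']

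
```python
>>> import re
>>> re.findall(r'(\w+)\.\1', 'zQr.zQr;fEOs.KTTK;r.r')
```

['zQr', 'r']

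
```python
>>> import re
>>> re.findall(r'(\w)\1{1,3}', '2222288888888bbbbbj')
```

A backreference is literal: `\1` must see the identical characters the first group matched.
With a single group, `findall` returns only what that group captured — 4 items.

['2', '8', '8', 'b']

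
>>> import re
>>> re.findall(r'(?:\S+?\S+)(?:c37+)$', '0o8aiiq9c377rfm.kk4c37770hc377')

['0o8aiiq9c377rfm.kk4c37770hc377']

With no groups in the pattern, `findall` gives back each whole match — 1 here.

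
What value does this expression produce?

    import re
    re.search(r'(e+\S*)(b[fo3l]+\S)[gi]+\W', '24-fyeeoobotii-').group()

'eeoobotii-'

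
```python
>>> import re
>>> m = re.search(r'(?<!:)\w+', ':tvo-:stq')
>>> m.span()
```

(2, 4)

Because the assertion is negative and zero-width, positions next to the forbidden text are skipped.
Unlike `match`, `search` isn't anchored — it looks for the pattern anywhere in the string.
The match spans [2:4] → 'vo'.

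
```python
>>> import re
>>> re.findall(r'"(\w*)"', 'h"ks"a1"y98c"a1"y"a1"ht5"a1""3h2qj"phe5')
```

['ks', 'y98c', 'y', 'ht5', '']

Scanning left to right: at [1:5] match '"ks"', group 1 = 'ks'; at [7:13] match '"y98c"', group 1 = 'y98c'; at [15:18] match '"y"', group 1 = 'y'; at [20:25] match '"ht5"', group 1 = 'ht5'; at [27:29] match '""', group 1 = ''.
One capturing group, so `findall` returns just the captured substring from each match — 5 in all.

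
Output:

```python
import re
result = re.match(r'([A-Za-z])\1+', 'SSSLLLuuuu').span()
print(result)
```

`\1` is not a pattern — it's the concrete string captured by group 1, re-applied verbatim.
With `match`, the pattern is implicitly anchored at the beginning.
The match spans [0:3] → 'SSS'.
Captured: group 1 = 'S'.

(0, 3)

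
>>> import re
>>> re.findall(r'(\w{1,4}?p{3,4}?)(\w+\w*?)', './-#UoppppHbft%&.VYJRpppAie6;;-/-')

[('Uoppp', 'pHbft'), ('VYJRppp', 'Aie6')]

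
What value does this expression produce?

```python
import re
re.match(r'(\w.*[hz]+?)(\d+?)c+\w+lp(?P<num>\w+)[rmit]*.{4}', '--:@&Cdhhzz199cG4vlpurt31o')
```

`re.match` won't scan ahead — the pattern has to work from the very first character.
Here the string doesn't start with a match, so the call returns None.

None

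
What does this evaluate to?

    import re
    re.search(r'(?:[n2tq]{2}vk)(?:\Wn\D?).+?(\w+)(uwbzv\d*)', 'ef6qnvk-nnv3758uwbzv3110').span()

(3, 24)

This matches exactly 2 of one of [n2tq], then the literal 'vk' (non-capturing group); then a non-word character, then the literal 'n', then optionally a non-digit (non-capturing group); then one or more of any character (lazy); then one or more of a word character (captured); then the literal 'uwb', then the literal 'zv', then zero or more of a digit (captured).
The match spans [3:24] → 'qnvk-nnv3758uwbzv3110'.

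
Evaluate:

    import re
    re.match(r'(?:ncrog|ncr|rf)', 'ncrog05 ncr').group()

'ncrog'

`re.match` only tries the pattern at the start of the string.
The match spans [0:5] → 'ncrog'.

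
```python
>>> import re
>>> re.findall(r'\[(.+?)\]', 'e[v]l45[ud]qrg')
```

Scanning left to right: at [1:4] match '[v]', group 1 = 'v'; at [7:11] match '[ud]', group 1 = 'ud'.
Because there's exactly one group, `findall` drops the full match and keeps group 1 from each hit.

['v', 'ud']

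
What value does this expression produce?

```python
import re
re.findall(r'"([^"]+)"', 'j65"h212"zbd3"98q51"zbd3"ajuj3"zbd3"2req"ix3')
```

Walking the string: at [3:9] match '"h212"', group 1 = 'h212'; at [13:20] match '"98q51"', group 1 = '98q51'; at [24:31] match '"ajuj3"', group 1 = 'ajuj3'; at [35:41] match '"2req"', group 1 = '2req'.
Because there's exactly one group, `findall` drops the full match and keeps group 1 from each hit.

['h212', '98q51', 'ajuj3', '2req']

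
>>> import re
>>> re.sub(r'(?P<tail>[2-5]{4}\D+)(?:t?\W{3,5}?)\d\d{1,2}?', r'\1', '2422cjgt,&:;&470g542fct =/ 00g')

The pattern matches exactly 4 of a character in [2-5], then one or more of a non-digit (captured as 'tail'); then optionally a literal 't', then 3 to 5 of a non-word character (lazy) (non-capturing group); then a digit, then 1 to 2 of a digit (lazy).
Because the quantifier is non-greedy, it stops expanding at the earliest point where the rest of the pattern can succeed.
Matches: at [0:15] → '2422cjgt,&:;&47'.
`\1` in the replacement pulls in group 1's text for each match.

'2422cjgt,&0g542fct =/ 00g'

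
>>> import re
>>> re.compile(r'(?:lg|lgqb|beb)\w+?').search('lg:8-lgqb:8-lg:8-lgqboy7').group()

`re.search` scans for the first position where the pattern succeeds.
The match spans [5:8] → 'lgq'.

'lgq'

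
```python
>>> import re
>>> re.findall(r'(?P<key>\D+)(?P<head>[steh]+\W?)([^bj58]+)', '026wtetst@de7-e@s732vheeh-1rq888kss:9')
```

[('wtetst@d', 'e', '7-e@s732vheeh-1rq'), ('ks', 's:', '9')]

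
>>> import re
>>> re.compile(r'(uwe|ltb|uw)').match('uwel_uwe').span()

(0, 3)

Branches in `(...|...)` are attempted left-to-right; the first branch that allows the whole pattern to succeed is taken.
With `match`, the pattern is implicitly anchored at the beginning.
The match spans [0:3] → 'uwe'.
Captured: group 1 = 'uwe'.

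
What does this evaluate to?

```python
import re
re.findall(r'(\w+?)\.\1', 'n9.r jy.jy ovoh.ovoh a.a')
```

['jy', 'ovoh', 'a']

The backreference `\1` re-matches whatever the first group consumed, character for character.
Walking the string: at [5:10] match 'jy.jy', group 1 = 'jy'; at [11:20] match 'ovoh.ovoh', group 1 = 'ovoh'; at [21:24] match 'a.a', group 1 = 'a'.
Because there's exactly one group, `findall` drops the full match and keeps group 1 from each hit.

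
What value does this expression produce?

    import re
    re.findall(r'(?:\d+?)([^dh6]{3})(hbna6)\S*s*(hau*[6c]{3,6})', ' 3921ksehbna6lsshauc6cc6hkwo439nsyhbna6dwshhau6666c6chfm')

[('kse', 'hbna6', 'hau6666c6')]

The pattern matches one or more of a digit (lazy) (non-capturing group); then exactly 3 of any character except [dh6] (captured); then the literal 'hbn', then the literal 'a6' (captured); then zero or more of a non-whitespace character, then zero or more of a literal 's'; then the literal 'ha', then zero or more of a literal 'u', then 3 to 6 of one of [6c] (captured).
Walking the string: at [1:52] match '3921ksehbna6lsshauc6cc6hkwo439nsyhbna6dwshhau6666c6', groups = ('kse', 'hbna6', 'hau6666c6').
With 3 capturing groups, `findall` returns a 3-tuple per match.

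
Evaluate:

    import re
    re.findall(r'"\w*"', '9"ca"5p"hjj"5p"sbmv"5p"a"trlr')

['"ca"', '"hjj"', '"sbmv"', '"a"']

Matches: at [1:5] → '"ca"'; at [7:12] → '"hjj"'; at [14:20] → '"sbmv"'; at [22:25] → '"a"'.
`findall` yields the raw match text (4 of them) because the pattern has no groups.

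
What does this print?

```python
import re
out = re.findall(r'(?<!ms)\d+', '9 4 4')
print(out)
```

`(?!…)`/`(?<!…)` only lets a position through if the neighbouring text does NOT match; no characters are consumed.
With no groups in the pattern, `findall` gives back each whole match — 3 here.

['9', '4', '4']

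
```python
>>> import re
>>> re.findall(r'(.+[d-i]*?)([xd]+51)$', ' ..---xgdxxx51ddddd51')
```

Pattern: one or more of any character, then zero or more of a character in [d-i] (lazy) (captured); then one or more of one of [xd], then the literal '51' (captured); then anchored at the end.
Scanning left to right: at [0:21] match ' ..---xgdxxx51ddddd51', groups = (' ..---xgdxxx51dddd', 'd51').
With 2 capturing groups, `findall` returns a 2-tuple per match.

[(' ..---xgdxxx51dddd', 'd51')]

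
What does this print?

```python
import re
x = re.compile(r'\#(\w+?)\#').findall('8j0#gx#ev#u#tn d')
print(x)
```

['gx', 'u']

Scanning left to right: at [3:7] match '#gx#', group 1 = 'gx'; at [9:12] match '#u#', group 1 = 'u'.
One capturing group, so `findall` returns just the captured substring from each match — 2 in all.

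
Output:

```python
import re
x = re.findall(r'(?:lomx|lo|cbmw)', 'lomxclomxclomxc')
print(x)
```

Branches in `(...|...)` are attempted left-to-right; the first branch that allows the whole pattern to succeed is taken.
Since nothing is captured, `findall` lists the 3 matched substrings directly.

['lomx', 'lomx', 'lomx']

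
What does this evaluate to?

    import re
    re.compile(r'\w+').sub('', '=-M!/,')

Every occurrence is swapped for ''.

'=-!/,'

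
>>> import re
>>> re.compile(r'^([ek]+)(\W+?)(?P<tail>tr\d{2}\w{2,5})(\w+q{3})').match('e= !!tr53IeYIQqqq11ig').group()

'e= !!tr53IeYIQqqq'

`re.match` only tries the pattern at the start of the string.
The match spans [0:17] → 'e= !!tr53IeYIQqqq'.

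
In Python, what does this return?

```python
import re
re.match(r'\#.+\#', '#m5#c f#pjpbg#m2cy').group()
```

`match` is anchored at position 0; if the pattern doesn't fit there, it returns None.
The match spans [0:14] → '#m5#c f#pjpbg#'.

'#m5#c f#pjpbg#'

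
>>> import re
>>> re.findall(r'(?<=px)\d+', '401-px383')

['383']

Lookahead/lookbehind check context without consuming it, so the matched span excludes the asserted characters.
Scanning left to right: at [6:9] → '383'.
With no groups in the pattern, `findall` gives back each whole match — 1 here.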